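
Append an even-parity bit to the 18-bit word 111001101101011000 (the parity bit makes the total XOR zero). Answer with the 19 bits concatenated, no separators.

1110011011010110000

XOR of the 18 data bits: 1⊕1⊕1⊕0⊕0⊕1⊕1⊕0⊕1⊕1⊕0⊕1⊕0⊕1⊕1⊕0⊕0⊕0 = 0
Parity bit = 0 (so all 19 bits XOR to 0).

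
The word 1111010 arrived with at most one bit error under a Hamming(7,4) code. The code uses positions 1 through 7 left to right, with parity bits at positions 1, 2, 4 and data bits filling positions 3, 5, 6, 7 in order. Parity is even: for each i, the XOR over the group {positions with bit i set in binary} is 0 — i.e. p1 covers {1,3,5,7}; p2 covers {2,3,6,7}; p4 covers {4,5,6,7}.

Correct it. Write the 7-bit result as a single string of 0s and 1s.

s1 (pos 1,3,5,7): 1⊕1⊕0⊕0 = 0
s2 (pos 2,3,6,7): 1⊕1⊕1⊕0 = 1
s4 (pos 4,5,6,7): 1⊕0⊕1⊕0 = 0
Syndrome s4…s1 = 010 → error at position 2.
Flip position 2: 1111010 → 1011010

1011010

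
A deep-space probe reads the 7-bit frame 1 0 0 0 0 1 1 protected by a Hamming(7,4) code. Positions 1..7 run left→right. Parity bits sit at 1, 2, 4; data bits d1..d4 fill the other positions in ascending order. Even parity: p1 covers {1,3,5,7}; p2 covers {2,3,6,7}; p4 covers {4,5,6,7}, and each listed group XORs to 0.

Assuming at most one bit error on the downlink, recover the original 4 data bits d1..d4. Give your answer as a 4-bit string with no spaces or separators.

s1 (pos 1,3,5,7): 1⊕0⊕0⊕1 = 0
s2 (pos 2,3,6,7): 0⊕0⊕1⊕1 = 0
s4 (pos 4,5,6,7): 0⊕0⊕1⊕1 = 0
Syndrome s4…s1 = 000 → no error.
Read data bits from positions 3,5,6,7: 0011

0011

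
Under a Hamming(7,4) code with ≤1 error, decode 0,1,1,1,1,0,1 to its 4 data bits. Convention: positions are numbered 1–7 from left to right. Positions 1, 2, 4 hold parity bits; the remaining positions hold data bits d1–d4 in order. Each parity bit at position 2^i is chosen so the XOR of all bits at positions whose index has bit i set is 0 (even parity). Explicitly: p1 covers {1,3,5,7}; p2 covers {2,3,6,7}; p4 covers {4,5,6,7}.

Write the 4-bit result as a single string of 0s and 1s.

1100

s1 (pos 1,3,5,7): 0⊕1⊕1⊕1 = 1
s2 (pos 2,3,6,7): 1⊕1⊕0⊕1 = 1
s4 (pos 4,5,6,7): 1⊕1⊕0⊕1 = 1
Syndrome s4…s1 = 111 → error at position 7.
Flip position 7: 0111101 → 0111100
Read data bits from positions 3,5,6,7: 1100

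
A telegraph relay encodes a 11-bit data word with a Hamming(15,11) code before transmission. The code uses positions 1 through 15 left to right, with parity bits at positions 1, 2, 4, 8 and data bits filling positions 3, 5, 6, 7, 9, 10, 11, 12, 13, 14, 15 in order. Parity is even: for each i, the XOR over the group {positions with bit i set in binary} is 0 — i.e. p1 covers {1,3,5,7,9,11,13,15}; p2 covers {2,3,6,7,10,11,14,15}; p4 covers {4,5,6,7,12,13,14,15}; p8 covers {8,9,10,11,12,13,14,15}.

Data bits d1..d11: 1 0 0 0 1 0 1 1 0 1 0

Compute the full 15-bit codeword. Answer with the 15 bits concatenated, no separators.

111000001011010

Place data at non-parity positions: p1 p2 1 p4 0 0 0 p8 1 0 1 1 0 1 0
p1 (pos 1,3,5,7,9,11,13,15): XOR of data positions = 1⊕0⊕0⊕1⊕1⊕0⊕0 = 1
p2 (pos 2,3,6,7,10,11,14,15): XOR of data positions = 1⊕0⊕0⊕0⊕1⊕1⊕0 = 1
p4 (pos 4,5,6,7,12,13,14,15): XOR of data positions = 0⊕0⊕0⊕1⊕0⊕1⊕0 = 0
p8 (pos 8,9,10,11,12,13,14,15): XOR of data positions = 1⊕0⊕1⊕1⊕0⊕1⊕0 = 0
Codeword: 111000001011010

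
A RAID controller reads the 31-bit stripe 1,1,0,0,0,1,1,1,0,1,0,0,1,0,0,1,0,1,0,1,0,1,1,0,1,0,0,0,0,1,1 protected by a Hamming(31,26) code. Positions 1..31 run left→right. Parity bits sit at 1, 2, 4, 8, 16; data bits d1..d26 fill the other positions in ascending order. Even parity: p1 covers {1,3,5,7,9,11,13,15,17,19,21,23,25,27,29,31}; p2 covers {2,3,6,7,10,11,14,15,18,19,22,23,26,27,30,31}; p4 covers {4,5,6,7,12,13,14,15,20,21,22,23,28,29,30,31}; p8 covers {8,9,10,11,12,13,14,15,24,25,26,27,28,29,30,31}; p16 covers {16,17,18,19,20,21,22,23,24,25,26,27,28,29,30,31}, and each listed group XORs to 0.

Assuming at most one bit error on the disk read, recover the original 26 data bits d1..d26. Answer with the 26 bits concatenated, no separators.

s1 (pos 1,3,5,7,9,11,13,15,17,19,21,23,25,27,29,31): 1⊕0⊕0⊕1⊕0⊕0⊕1⊕0⊕0⊕0⊕0⊕1⊕1⊕0⊕0⊕1 = 0
s2 (pos 2,3,6,7,10,11,14,15,18,19,22,23,26,27,30,31): 1⊕0⊕1⊕1⊕1⊕0⊕0⊕0⊕1⊕0⊕1⊕1⊕0⊕0⊕1⊕1 = 1
s4 (pos 4,5,6,7,12,13,14,15,20,21,22,23,28,29,30,31): 0⊕0⊕1⊕1⊕0⊕1⊕0⊕0⊕1⊕0⊕1⊕1⊕0⊕0⊕1⊕1 = 0
s8 (pos 8,9,10,11,12,13,14,15,24,25,26,27,28,29,30,31): 1⊕0⊕1⊕0⊕0⊕1⊕0⊕0⊕0⊕1⊕0⊕0⊕0⊕0⊕1⊕1 = 0
s16 (pos 16,17,18,19,20,21,22,23,24,25,26,27,28,29,30,31): 1⊕0⊕1⊕0⊕1⊕0⊕1⊕1⊕0⊕1⊕0⊕0⊕0⊕0⊕1⊕1 = 0
Syndrome s16…s1 = 00010 → error at position 2.
Flip position 2: 1100011101001001010101101000011 → 1000011101001001010101101000011
Read data bits from positions 3,5,6,7,9,10,11,12,13,14,15,17,18,19,20,21,22,23,24,25,26,27,28,29,30,31: 00110100100010101101000011

00110100100010101101000011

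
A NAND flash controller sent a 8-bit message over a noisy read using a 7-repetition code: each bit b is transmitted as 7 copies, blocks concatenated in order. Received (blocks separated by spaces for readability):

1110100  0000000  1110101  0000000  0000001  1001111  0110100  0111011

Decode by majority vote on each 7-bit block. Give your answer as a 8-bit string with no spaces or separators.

10100101

Block 1 (1110100): 4 ones → 1
Block 2 (0000000): 0 ones → 0
Block 3 (1110101): 5 ones → 1
Block 4 (0000000): 0 ones → 0
Block 5 (0000001): 1 one → 0
Block 6 (1001111): 5 ones → 1
Block 7 (0110100): 3 ones → 0
Block 8 (0111011): 5 ones → 1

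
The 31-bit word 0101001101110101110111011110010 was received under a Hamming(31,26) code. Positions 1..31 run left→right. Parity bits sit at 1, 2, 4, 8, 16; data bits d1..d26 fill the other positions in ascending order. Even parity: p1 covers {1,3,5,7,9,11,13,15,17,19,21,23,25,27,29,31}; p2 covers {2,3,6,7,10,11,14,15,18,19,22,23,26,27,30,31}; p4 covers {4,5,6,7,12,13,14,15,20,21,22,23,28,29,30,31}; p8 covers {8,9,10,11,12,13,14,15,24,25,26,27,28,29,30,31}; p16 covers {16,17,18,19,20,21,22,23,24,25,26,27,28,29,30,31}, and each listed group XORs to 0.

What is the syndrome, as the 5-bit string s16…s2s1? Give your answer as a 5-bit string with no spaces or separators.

s1 (pos 1,3,5,7,9,11,13,15,17,19,21,23,25,27,29,31): 0⊕0⊕0⊕1⊕0⊕1⊕0⊕0⊕1⊕0⊕1⊕0⊕1⊕1⊕0⊕0 = 0
s2 (pos 2,3,6,7,10,11,14,15,18,19,22,23,26,27,30,31): 1⊕0⊕0⊕1⊕1⊕1⊕1⊕0⊕1⊕0⊕1⊕0⊕1⊕1⊕1⊕0 = 0
s4 (pos 4,5,6,7,12,13,14,15,20,21,22,23,28,29,30,31): 1⊕0⊕0⊕1⊕1⊕0⊕1⊕0⊕1⊕1⊕1⊕0⊕0⊕0⊕1⊕0 = 0
s8 (pos 8,9,10,11,12,13,14,15,24,25,26,27,28,29,30,31): 1⊕0⊕1⊕1⊕1⊕0⊕1⊕0⊕1⊕1⊕1⊕1⊕0⊕0⊕1⊕0 = 0
s16 (pos 16,17,18,19,20,21,22,23,24,25,26,27,28,29,30,31): 1⊕1⊕1⊕0⊕1⊕1⊕1⊕0⊕1⊕1⊕1⊕1⊕0⊕0⊕1⊕0 = 1
Syndrome s16…s1 = 10000 → error at position 16.

10000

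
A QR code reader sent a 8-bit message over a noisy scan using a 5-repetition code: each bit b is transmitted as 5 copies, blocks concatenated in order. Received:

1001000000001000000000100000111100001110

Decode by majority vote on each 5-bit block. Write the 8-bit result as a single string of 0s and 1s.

00000001

Block 1 (10010): 2 ones → 0
Block 2 (00000): 0 ones → 0
Block 3 (00100): 1 one → 0
Block 4 (00000): 0 ones → 0
Block 5 (00100): 1 one → 0
Block 6 (00011): 2 ones → 0
Block 7 (11000): 2 ones → 0
Block 8 (01110): 3 ones → 1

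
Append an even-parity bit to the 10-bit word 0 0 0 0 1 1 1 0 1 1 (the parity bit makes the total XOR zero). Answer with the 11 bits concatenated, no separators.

00001110111

XOR of the 10 data bits: 0⊕0⊕0⊕0⊕1⊕1⊕1⊕0⊕1⊕1 = 1
Parity bit = 1 (so all 11 bits XOR to 0).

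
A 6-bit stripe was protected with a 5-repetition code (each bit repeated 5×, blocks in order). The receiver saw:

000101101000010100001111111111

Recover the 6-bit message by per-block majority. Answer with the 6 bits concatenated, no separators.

010011

Block 1 (00010): 1 one → 0
Block 2 (11010): 3 ones → 1
Block 3 (00010): 1 one → 0
Block 4 (10000): 1 one → 0
Block 5 (11111): 5 ones → 1
Block 6 (11111): 5 ones → 1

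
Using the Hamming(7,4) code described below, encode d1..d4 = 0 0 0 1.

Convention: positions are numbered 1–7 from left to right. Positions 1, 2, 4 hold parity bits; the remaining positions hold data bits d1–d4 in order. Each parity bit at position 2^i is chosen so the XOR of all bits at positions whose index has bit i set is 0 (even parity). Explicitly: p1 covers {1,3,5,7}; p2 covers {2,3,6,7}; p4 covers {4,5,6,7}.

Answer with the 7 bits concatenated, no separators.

1101001

Place data at non-parity positions: p1 p2 0 p4 0 0 1
p1 (pos 1,3,5,7): XOR of data positions = 0⊕0⊕1 = 1
p2 (pos 2,3,6,7): XOR of data positions = 0⊕0⊕1 = 1
p4 (pos 4,5,6,7): XOR of data positions = 0⊕0⊕1 = 1
Codeword: 1101001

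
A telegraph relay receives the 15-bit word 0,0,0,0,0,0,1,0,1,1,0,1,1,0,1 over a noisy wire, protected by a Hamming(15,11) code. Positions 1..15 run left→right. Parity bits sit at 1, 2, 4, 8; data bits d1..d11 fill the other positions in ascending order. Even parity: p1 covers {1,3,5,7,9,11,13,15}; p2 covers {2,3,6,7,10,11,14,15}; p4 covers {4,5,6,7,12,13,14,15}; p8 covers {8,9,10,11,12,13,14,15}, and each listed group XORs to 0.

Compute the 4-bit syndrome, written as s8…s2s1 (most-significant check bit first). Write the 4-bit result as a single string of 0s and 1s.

s1 (pos 1,3,5,7,9,11,13,15): 0⊕0⊕0⊕1⊕1⊕0⊕1⊕1 = 0
s2 (pos 2,3,6,7,10,11,14,15): 0⊕0⊕0⊕1⊕1⊕0⊕0⊕1 = 1
s4 (pos 4,5,6,7,12,13,14,15): 0⊕0⊕0⊕1⊕1⊕1⊕0⊕1 = 0
s8 (pos 8,9,10,11,12,13,14,15): 0⊕1⊕1⊕0⊕1⊕1⊕0⊕1 = 1
Syndrome s8…s1 = 1010 → error at position 10.

1010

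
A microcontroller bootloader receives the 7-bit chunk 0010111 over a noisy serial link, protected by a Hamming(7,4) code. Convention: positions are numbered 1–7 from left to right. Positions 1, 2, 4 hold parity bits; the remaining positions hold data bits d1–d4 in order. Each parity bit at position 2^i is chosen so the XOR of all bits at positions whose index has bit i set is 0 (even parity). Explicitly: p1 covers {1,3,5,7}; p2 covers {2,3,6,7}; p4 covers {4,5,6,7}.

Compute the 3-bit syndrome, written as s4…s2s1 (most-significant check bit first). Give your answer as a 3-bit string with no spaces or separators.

111

s1 (pos 1,3,5,7): 0⊕1⊕1⊕1 = 1
s2 (pos 2,3,6,7): 0⊕1⊕1⊕1 = 1
s4 (pos 4,5,6,7): 0⊕1⊕1⊕1 = 1
Syndrome s4…s1 = 111 → error at position 7.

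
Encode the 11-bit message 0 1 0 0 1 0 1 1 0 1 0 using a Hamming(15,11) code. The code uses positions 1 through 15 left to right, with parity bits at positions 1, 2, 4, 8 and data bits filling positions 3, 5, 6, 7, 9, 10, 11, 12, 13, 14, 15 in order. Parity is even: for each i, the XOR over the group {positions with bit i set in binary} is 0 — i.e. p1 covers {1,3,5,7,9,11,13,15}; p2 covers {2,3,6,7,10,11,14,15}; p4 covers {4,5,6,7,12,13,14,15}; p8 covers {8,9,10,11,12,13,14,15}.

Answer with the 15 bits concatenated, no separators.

Place data at non-parity positions: p1 p2 0 p4 1 0 0 p8 1 0 1 1 0 1 0
p1 (pos 1,3,5,7,9,11,13,15): XOR of data positions = 0⊕1⊕0⊕1⊕1⊕0⊕0 = 1
p2 (pos 2,3,6,7,10,11,14,15): XOR of data positions = 0⊕0⊕0⊕0⊕1⊕1⊕0 = 0
p4 (pos 4,5,6,7,12,13,14,15): XOR of data positions = 1⊕0⊕0⊕1⊕0⊕1⊕0 = 1
p8 (pos 8,9,10,11,12,13,14,15): XOR of data positions = 1⊕0⊕1⊕1⊕0⊕1⊕0 = 0
Codeword: 100110001011010

100110001011010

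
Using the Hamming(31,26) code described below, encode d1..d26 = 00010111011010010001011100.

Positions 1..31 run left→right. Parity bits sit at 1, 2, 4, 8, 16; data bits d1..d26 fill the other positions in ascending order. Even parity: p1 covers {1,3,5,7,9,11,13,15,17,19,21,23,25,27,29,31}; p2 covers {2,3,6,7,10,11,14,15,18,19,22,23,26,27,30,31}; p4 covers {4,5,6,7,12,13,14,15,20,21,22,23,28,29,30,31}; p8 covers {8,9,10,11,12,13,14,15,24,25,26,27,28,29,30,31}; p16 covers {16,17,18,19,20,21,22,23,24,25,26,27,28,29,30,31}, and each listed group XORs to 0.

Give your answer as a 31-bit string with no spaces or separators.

Place data at non-parity positions: p1 p2 0 p4 0 0 1 p8 0 1 1 1 0 1 1 p16 0 1 0 0 1 0 0 0 1 0 1 1 1 0 0
p1 (pos 1,3,5,7,9,11,13,15,17,19,21,23,25,27,29,31): XOR of data positions = 0⊕0⊕1⊕0⊕1⊕0⊕1⊕0⊕0⊕1⊕0⊕1⊕1⊕1⊕0 = 1
p2 (pos 2,3,6,7,10,11,14,15,18,19,22,23,26,27,30,31): XOR of data positions = 0⊕0⊕1⊕1⊕1⊕1⊕1⊕1⊕0⊕0⊕0⊕0⊕1⊕0⊕0 = 1
p4 (pos 4,5,6,7,12,13,14,15,20,21,22,23,28,29,30,31): XOR of data positions = 0⊕0⊕1⊕1⊕0⊕1⊕1⊕0⊕1⊕0⊕0⊕1⊕1⊕0⊕0 = 1
p8 (pos 8,9,10,11,12,13,14,15,24,25,26,27,28,29,30,31): XOR of data positions = 0⊕1⊕1⊕1⊕0⊕1⊕1⊕0⊕1⊕0⊕1⊕1⊕1⊕0⊕0 = 1
p16 (pos 16,17,18,19,20,21,22,23,24,25,26,27,28,29,30,31): XOR of data positions = 0⊕1⊕0⊕0⊕1⊕0⊕0⊕0⊕1⊕0⊕1⊕1⊕1⊕0⊕0 = 0
Codeword: 1101001101110110010010001011100

1101001101110110010010001011100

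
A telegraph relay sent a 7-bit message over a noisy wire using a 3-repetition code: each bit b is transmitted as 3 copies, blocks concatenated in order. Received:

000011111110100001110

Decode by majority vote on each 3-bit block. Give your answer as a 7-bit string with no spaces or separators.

Block 1 (000): 0 ones → 0
Block 2 (011): 2 ones → 1
Block 3 (111): 3 ones → 1
Block 4 (110): 2 ones → 1
Block 5 (100): 1 one → 0
Block 6 (001): 1 one → 0
Block 7 (110): 2 ones → 1

0111001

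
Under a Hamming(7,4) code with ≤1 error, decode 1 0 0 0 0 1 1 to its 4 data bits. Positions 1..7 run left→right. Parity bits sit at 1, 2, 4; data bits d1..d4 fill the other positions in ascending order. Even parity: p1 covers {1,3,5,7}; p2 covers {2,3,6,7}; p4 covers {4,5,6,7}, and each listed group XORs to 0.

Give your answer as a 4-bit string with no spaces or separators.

0011

s1 (pos 1,3,5,7): 1⊕0⊕0⊕1 = 0
s2 (pos 2,3,6,7): 0⊕0⊕1⊕1 = 0
s4 (pos 4,5,6,7): 0⊕0⊕1⊕1 = 0
Syndrome s4…s1 = 000 → no error.
Read data bits from positions 3,5,6,7: 0011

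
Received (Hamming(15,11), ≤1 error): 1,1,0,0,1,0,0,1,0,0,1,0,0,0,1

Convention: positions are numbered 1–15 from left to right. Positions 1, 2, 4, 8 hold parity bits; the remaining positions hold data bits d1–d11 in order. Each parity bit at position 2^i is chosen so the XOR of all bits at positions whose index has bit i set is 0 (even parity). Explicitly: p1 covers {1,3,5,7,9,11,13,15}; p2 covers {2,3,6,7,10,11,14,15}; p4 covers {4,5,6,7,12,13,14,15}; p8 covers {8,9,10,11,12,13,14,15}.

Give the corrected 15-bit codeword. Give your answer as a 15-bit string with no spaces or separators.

s1 (pos 1,3,5,7,9,11,13,15): 1⊕0⊕1⊕0⊕0⊕1⊕0⊕1 = 0
s2 (pos 2,3,6,7,10,11,14,15): 1⊕0⊕0⊕0⊕0⊕1⊕0⊕1 = 1
s4 (pos 4,5,6,7,12,13,14,15): 0⊕1⊕0⊕0⊕0⊕0⊕0⊕1 = 0
s8 (pos 8,9,10,11,12,13,14,15): 1⊕0⊕0⊕1⊕0⊕0⊕0⊕1 = 1
Syndrome s8…s1 = 1010 → error at position 10.
Flip position 10: 110010010010001 → 110010010110001

110010010110001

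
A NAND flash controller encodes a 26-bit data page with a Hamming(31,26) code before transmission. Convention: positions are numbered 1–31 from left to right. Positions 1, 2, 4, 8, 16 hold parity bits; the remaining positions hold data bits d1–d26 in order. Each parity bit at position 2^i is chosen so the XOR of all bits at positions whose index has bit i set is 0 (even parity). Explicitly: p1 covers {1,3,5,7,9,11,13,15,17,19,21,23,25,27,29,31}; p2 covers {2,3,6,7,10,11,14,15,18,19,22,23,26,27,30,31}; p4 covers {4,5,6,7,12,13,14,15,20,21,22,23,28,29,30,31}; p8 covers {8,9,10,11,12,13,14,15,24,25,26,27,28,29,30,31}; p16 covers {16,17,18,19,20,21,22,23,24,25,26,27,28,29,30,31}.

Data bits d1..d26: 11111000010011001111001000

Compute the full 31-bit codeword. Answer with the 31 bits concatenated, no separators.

1011111110000101011001111001000

Place data at non-parity positions: p1 p2 1 p4 1 1 1 p8 1 0 0 0 0 1 0 p16 0 1 1 0 0 1 1 1 1 0 0 1 0 0 0
p1 (pos 1,3,5,7,9,11,13,15,17,19,21,23,25,27,29,31): XOR of data positions = 1⊕1⊕1⊕1⊕0⊕0⊕0⊕0⊕1⊕0⊕1⊕1⊕0⊕0⊕0 = 1
p2 (pos 2,3,6,7,10,11,14,15,18,19,22,23,26,27,30,31): XOR of data positions = 1⊕1⊕1⊕0⊕0⊕1⊕0⊕1⊕1⊕1⊕1⊕0⊕0⊕0⊕0 = 0
p4 (pos 4,5,6,7,12,13,14,15,20,21,22,23,28,29,30,31): XOR of data positions = 1⊕1⊕1⊕0⊕0⊕1⊕0⊕0⊕0⊕1⊕1⊕1⊕0⊕0⊕0 = 1
p8 (pos 8,9,10,11,12,13,14,15,24,25,26,27,28,29,30,31): XOR of data positions = 1⊕0⊕0⊕0⊕0⊕1⊕0⊕1⊕1⊕0⊕0⊕1⊕0⊕0⊕0 = 1
p16 (pos 16,17,18,19,20,21,22,23,24,25,26,27,28,29,30,31): XOR of data positions = 0⊕1⊕1⊕0⊕0⊕1⊕1⊕1⊕1⊕0⊕0⊕1⊕0⊕0⊕0 = 1
Codeword: 1011111110000101011001111001000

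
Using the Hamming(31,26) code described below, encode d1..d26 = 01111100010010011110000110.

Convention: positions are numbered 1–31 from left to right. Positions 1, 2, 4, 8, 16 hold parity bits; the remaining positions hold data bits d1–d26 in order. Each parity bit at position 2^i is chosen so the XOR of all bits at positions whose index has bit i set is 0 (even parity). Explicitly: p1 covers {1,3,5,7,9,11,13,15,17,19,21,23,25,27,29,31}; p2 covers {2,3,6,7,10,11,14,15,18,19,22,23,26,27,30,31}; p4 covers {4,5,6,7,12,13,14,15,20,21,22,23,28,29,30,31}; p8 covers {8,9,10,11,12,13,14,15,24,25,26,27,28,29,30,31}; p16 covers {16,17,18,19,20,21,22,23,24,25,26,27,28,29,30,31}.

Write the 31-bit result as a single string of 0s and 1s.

0001111011000101010011110000110

Place data at non-parity positions: p1 p2 0 p4 1 1 1 p8 1 1 0 0 0 1 0 p16 0 1 0 0 1 1 1 1 0 0 0 0 1 1 0
p1 (pos 1,3,5,7,9,11,13,15,17,19,21,23,25,27,29,31): XOR of data positions = 0⊕1⊕1⊕1⊕0⊕0⊕0⊕0⊕0⊕1⊕1⊕0⊕0⊕1⊕0 = 0
p2 (pos 2,3,6,7,10,11,14,15,18,19,22,23,26,27,30,31): XOR of data positions = 0⊕1⊕1⊕1⊕0⊕1⊕0⊕1⊕0⊕1⊕1⊕0⊕0⊕1⊕0 = 0
p4 (pos 4,5,6,7,12,13,14,15,20,21,22,23,28,29,30,31): XOR of data positions = 1⊕1⊕1⊕0⊕0⊕1⊕0⊕0⊕1⊕1⊕1⊕0⊕1⊕1⊕0 = 1
p8 (pos 8,9,10,11,12,13,14,15,24,25,26,27,28,29,30,31): XOR of data positions = 1⊕1⊕0⊕0⊕0⊕1⊕0⊕1⊕0⊕0⊕0⊕0⊕1⊕1⊕0 = 0
p16 (pos 16,17,18,19,20,21,22,23,24,25,26,27,28,29,30,31): XOR of data positions = 0⊕1⊕0⊕0⊕1⊕1⊕1⊕1⊕0⊕0⊕0⊕0⊕1⊕1⊕0 = 1
Codeword: 0001111011000101010011110000110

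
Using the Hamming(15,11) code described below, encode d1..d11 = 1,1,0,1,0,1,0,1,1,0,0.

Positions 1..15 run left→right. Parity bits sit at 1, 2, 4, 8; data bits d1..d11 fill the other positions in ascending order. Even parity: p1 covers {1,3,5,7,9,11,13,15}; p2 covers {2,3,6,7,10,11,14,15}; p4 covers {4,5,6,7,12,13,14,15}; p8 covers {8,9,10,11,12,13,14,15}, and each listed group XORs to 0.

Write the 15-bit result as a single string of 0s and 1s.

Place data at non-parity positions: p1 p2 1 p4 1 0 1 p8 0 1 0 1 1 0 0
p1 (pos 1,3,5,7,9,11,13,15): XOR of data positions = 1⊕1⊕1⊕0⊕0⊕1⊕0 = 0
p2 (pos 2,3,6,7,10,11,14,15): XOR of data positions = 1⊕0⊕1⊕1⊕0⊕0⊕0 = 1
p4 (pos 4,5,6,7,12,13,14,15): XOR of data positions = 1⊕0⊕1⊕1⊕1⊕0⊕0 = 0
p8 (pos 8,9,10,11,12,13,14,15): XOR of data positions = 0⊕1⊕0⊕1⊕1⊕0⊕0 = 1
Codeword: 011010110101100

011010110101100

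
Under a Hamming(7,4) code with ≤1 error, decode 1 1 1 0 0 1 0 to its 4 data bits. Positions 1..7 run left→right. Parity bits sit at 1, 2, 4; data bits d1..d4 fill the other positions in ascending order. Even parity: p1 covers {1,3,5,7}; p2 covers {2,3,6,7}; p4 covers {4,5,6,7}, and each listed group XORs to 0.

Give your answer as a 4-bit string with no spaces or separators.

s1 (pos 1,3,5,7): 1⊕1⊕0⊕0 = 0
s2 (pos 2,3,6,7): 1⊕1⊕1⊕0 = 1
s4 (pos 4,5,6,7): 0⊕0⊕1⊕0 = 1
Syndrome s4…s1 = 110 → error at position 6.
Flip position 6: 1110010 → 1110000
Read data bits from positions 3,5,6,7: 1000

1000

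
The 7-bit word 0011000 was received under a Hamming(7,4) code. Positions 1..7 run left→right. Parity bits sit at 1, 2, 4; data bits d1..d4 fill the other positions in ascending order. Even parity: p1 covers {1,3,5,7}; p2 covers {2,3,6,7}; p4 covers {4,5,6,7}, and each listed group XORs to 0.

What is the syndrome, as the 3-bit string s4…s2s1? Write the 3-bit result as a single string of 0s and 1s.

s1 (pos 1,3,5,7): 0⊕1⊕0⊕0 = 1
s2 (pos 2,3,6,7): 0⊕1⊕0⊕0 = 1
s4 (pos 4,5,6,7): 1⊕0⊕0⊕0 = 1
Syndrome s4…s1 = 111 → error at position 7.

111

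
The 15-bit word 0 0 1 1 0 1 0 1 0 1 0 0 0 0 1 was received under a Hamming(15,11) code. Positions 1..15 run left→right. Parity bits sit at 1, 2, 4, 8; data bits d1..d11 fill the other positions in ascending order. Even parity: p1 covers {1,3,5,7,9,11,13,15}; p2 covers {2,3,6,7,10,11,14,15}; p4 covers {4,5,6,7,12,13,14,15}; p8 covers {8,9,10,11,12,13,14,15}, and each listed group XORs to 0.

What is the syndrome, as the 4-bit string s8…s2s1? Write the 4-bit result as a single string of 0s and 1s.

s1 (pos 1,3,5,7,9,11,13,15): 0⊕1⊕0⊕0⊕0⊕0⊕0⊕1 = 0
s2 (pos 2,3,6,7,10,11,14,15): 0⊕1⊕1⊕0⊕1⊕0⊕0⊕1 = 0
s4 (pos 4,5,6,7,12,13,14,15): 1⊕0⊕1⊕0⊕0⊕0⊕0⊕1 = 1
s8 (pos 8,9,10,11,12,13,14,15): 1⊕0⊕1⊕0⊕0⊕0⊕0⊕1 = 1
Syndrome s8…s1 = 1100 → error at position 12.

1100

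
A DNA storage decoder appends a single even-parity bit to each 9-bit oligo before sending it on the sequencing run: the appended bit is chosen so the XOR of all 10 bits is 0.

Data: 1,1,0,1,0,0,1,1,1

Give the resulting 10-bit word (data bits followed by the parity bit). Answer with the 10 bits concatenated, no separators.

XOR of the 9 data bits: 1⊕1⊕0⊕1⊕0⊕0⊕1⊕1⊕1 = 0
Parity bit = 0 (so all 10 bits XOR to 0).

1101001110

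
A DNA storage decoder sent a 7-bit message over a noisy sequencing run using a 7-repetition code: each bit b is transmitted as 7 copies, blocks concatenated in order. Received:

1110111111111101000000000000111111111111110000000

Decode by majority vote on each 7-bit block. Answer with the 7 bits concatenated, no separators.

1100110

Block 1 (1110111): 6 ones → 1
Block 2 (1111111): 7 ones → 1
Block 3 (0100000): 1 one → 0
Block 4 (0000000): 0 ones → 0
Block 5 (1111111): 7 ones → 1
Block 6 (1111111): 7 ones → 1
Block 7 (0000000): 0 ones → 0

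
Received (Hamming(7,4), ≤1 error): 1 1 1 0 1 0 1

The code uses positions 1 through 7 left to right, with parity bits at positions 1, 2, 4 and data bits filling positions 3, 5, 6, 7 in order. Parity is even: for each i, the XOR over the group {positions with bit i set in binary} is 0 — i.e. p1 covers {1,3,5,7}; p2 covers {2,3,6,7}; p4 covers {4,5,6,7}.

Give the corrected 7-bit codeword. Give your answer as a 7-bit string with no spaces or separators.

1010101

s1 (pos 1,3,5,7): 1⊕1⊕1⊕1 = 0
s2 (pos 2,3,6,7): 1⊕1⊕0⊕1 = 1
s4 (pos 4,5,6,7): 0⊕1⊕0⊕1 = 0
Syndrome s4…s1 = 010 → error at position 2.
Flip position 2: 1110101 → 1010101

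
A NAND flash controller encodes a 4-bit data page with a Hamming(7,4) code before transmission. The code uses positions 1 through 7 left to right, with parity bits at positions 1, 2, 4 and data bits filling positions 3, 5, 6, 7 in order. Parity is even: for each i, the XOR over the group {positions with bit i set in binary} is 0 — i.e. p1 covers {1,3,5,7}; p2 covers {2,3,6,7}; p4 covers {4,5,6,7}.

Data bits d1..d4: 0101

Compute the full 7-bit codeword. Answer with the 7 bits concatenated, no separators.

0100101

Place data at non-parity positions: p1 p2 0 p4 1 0 1
p1 (pos 1,3,5,7): XOR of data positions = 0⊕1⊕1 = 0
p2 (pos 2,3,6,7): XOR of data positions = 0⊕0⊕1 = 1
p4 (pos 4,5,6,7): XOR of data positions = 1⊕0⊕1 = 0
Codeword: 0100101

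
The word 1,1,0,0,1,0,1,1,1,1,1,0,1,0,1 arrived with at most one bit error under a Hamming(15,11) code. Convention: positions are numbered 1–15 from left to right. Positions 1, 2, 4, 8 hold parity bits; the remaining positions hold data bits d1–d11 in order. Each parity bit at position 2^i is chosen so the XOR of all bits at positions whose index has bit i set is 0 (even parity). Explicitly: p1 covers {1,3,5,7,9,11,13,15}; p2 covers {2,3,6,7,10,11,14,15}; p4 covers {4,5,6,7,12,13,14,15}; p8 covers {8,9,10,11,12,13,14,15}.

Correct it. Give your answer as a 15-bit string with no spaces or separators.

s1 (pos 1,3,5,7,9,11,13,15): 1⊕0⊕1⊕1⊕1⊕1⊕1⊕1 = 1
s2 (pos 2,3,6,7,10,11,14,15): 1⊕0⊕0⊕1⊕1⊕1⊕0⊕1 = 1
s4 (pos 4,5,6,7,12,13,14,15): 0⊕1⊕0⊕1⊕0⊕1⊕0⊕1 = 0
s8 (pos 8,9,10,11,12,13,14,15): 1⊕1⊕1⊕1⊕0⊕1⊕0⊕1 = 0
Syndrome s8…s1 = 0011 → error at position 3.
Flip position 3: 110010111110101 → 111010111110101

111010111110101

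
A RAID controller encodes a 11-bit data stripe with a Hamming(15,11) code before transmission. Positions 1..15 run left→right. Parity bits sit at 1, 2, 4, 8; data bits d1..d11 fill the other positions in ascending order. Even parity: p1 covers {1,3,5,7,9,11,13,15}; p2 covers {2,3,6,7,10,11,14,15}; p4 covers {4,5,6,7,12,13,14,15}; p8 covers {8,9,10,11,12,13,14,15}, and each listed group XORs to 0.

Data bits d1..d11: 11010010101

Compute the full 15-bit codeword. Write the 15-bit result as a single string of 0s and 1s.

Place data at non-parity positions: p1 p2 1 p4 1 0 1 p8 0 0 1 0 1 0 1
p1 (pos 1,3,5,7,9,11,13,15): XOR of data positions = 1⊕1⊕1⊕0⊕1⊕1⊕1 = 0
p2 (pos 2,3,6,7,10,11,14,15): XOR of data positions = 1⊕0⊕1⊕0⊕1⊕0⊕1 = 0
p4 (pos 4,5,6,7,12,13,14,15): XOR of data positions = 1⊕0⊕1⊕0⊕1⊕0⊕1 = 0
p8 (pos 8,9,10,11,12,13,14,15): XOR of data positions = 0⊕0⊕1⊕0⊕1⊕0⊕1 = 1
Codeword: 001010110010101

001010110010101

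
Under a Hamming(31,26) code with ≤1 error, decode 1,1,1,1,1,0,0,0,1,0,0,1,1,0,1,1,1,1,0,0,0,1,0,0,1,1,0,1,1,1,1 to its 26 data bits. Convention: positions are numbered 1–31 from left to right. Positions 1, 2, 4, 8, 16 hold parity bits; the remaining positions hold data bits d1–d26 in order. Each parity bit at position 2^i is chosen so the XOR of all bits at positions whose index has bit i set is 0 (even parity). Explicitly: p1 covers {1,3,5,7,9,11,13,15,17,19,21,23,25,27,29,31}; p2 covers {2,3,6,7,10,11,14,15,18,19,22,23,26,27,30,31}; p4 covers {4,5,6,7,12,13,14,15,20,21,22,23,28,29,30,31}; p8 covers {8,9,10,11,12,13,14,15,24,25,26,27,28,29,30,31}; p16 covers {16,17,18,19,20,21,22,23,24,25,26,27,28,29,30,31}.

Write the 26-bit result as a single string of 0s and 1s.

s1 (pos 1,3,5,7,9,11,13,15,17,19,21,23,25,27,29,31): 1⊕1⊕1⊕0⊕1⊕0⊕1⊕1⊕1⊕0⊕0⊕0⊕1⊕0⊕1⊕1 = 0
s2 (pos 2,3,6,7,10,11,14,15,18,19,22,23,26,27,30,31): 1⊕1⊕0⊕0⊕0⊕0⊕0⊕1⊕1⊕0⊕1⊕0⊕1⊕0⊕1⊕1 = 0
s4 (pos 4,5,6,7,12,13,14,15,20,21,22,23,28,29,30,31): 1⊕1⊕0⊕0⊕1⊕1⊕0⊕1⊕0⊕0⊕1⊕0⊕1⊕1⊕1⊕1 = 0
s8 (pos 8,9,10,11,12,13,14,15,24,25,26,27,28,29,30,31): 0⊕1⊕0⊕0⊕1⊕1⊕0⊕1⊕0⊕1⊕1⊕0⊕1⊕1⊕1⊕1 = 0
s16 (pos 16,17,18,19,20,21,22,23,24,25,26,27,28,29,30,31): 1⊕1⊕1⊕0⊕0⊕0⊕1⊕0⊕0⊕1⊕1⊕0⊕1⊕1⊕1⊕1 = 0
Syndrome s16…s1 = 00000 → no error.
Read data bits from positions 3,5,6,7,9,10,11,12,13,14,15,17,18,19,20,21,22,23,24,25,26,27,28,29,30,31: 11001001101110001001101111

11001001101110001001101111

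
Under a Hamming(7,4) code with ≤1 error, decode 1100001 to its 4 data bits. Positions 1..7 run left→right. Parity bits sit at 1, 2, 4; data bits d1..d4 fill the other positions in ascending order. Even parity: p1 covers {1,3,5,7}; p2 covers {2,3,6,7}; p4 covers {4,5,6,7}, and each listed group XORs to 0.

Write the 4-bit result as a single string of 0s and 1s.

0001

s1 (pos 1,3,5,7): 1⊕0⊕0⊕1 = 0
s2 (pos 2,3,6,7): 1⊕0⊕0⊕1 = 0
s4 (pos 4,5,6,7): 0⊕0⊕0⊕1 = 1
Syndrome s4…s1 = 100 → error at position 4.
Flip position 4: 1100001 → 1101001
Read data bits from positions 3,5,6,7: 0001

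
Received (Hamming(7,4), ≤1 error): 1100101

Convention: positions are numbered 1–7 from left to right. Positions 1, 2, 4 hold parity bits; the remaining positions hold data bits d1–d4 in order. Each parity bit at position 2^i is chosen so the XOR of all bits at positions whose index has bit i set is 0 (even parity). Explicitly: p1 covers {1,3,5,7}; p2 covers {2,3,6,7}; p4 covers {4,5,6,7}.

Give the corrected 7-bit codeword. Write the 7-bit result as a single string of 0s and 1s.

s1 (pos 1,3,5,7): 1⊕0⊕1⊕1 = 1
s2 (pos 2,3,6,7): 1⊕0⊕0⊕1 = 0
s4 (pos 4,5,6,7): 0⊕1⊕0⊕1 = 0
Syndrome s4…s1 = 001 → error at position 1.
Flip position 1: 1100101 → 0100101

0100101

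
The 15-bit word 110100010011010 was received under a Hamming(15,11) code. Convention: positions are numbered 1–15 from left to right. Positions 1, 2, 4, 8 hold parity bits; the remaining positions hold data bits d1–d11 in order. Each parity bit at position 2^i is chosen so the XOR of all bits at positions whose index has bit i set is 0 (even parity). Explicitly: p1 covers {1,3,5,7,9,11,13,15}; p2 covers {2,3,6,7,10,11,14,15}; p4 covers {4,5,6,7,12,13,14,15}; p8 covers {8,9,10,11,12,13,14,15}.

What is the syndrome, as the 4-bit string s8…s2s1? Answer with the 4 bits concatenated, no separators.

s1 (pos 1,3,5,7,9,11,13,15): 1⊕0⊕0⊕0⊕0⊕1⊕0⊕0 = 0
s2 (pos 2,3,6,7,10,11,14,15): 1⊕0⊕0⊕0⊕0⊕1⊕1⊕0 = 1
s4 (pos 4,5,6,7,12,13,14,15): 1⊕0⊕0⊕0⊕1⊕0⊕1⊕0 = 1
s8 (pos 8,9,10,11,12,13,14,15): 1⊕0⊕0⊕1⊕1⊕0⊕1⊕0 = 0
Syndrome s8…s1 = 0110 → error at position 6.

0110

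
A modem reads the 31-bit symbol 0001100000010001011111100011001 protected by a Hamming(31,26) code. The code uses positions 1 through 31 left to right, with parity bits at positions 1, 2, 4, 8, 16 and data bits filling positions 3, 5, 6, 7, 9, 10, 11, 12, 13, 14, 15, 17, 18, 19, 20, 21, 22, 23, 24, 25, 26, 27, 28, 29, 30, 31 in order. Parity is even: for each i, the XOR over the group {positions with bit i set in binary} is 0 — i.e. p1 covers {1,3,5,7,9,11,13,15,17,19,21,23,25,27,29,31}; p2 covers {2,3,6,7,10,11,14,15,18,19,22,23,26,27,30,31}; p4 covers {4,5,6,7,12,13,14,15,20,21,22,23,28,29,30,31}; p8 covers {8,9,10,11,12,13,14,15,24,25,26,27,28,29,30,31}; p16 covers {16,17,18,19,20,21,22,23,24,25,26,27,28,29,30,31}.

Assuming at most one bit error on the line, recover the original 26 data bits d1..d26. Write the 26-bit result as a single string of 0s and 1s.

s1 (pos 1,3,5,7,9,11,13,15,17,19,21,23,25,27,29,31): 0⊕0⊕1⊕0⊕0⊕0⊕0⊕0⊕0⊕1⊕1⊕1⊕0⊕1⊕0⊕1 = 0
s2 (pos 2,3,6,7,10,11,14,15,18,19,22,23,26,27,30,31): 0⊕0⊕0⊕0⊕0⊕0⊕0⊕0⊕1⊕1⊕1⊕1⊕0⊕1⊕0⊕1 = 0
s4 (pos 4,5,6,7,12,13,14,15,20,21,22,23,28,29,30,31): 1⊕1⊕0⊕0⊕1⊕0⊕0⊕0⊕1⊕1⊕1⊕1⊕1⊕0⊕0⊕1 = 1
s8 (pos 8,9,10,11,12,13,14,15,24,25,26,27,28,29,30,31): 0⊕0⊕0⊕0⊕1⊕0⊕0⊕0⊕0⊕0⊕0⊕1⊕1⊕0⊕0⊕1 = 0
s16 (pos 16,17,18,19,20,21,22,23,24,25,26,27,28,29,30,31): 1⊕0⊕1⊕1⊕1⊕1⊕1⊕1⊕0⊕0⊕0⊕1⊕1⊕0⊕0⊕1 = 0
Syndrome s16…s1 = 00100 → error at position 4.
Flip position 4: 0001100000010001011111100011001 → 0000100000010001011111100011001
Read data bits from positions 3,5,6,7,9,10,11,12,13,14,15,17,18,19,20,21,22,23,24,25,26,27,28,29,30,31: 01000001000011111100011001

01000001000011111100011001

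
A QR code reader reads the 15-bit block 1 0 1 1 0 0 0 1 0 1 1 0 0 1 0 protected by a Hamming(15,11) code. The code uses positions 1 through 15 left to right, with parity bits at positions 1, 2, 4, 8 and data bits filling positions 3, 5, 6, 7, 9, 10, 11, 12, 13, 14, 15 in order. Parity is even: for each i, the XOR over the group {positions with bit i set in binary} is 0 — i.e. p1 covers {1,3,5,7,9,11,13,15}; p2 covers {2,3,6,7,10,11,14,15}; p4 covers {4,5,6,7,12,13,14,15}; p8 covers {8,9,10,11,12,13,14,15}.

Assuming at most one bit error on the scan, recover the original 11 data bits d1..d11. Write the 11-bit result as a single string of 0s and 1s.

s1 (pos 1,3,5,7,9,11,13,15): 1⊕1⊕0⊕0⊕0⊕1⊕0⊕0 = 1
s2 (pos 2,3,6,7,10,11,14,15): 0⊕1⊕0⊕0⊕1⊕1⊕1⊕0 = 0
s4 (pos 4,5,6,7,12,13,14,15): 1⊕0⊕0⊕0⊕0⊕0⊕1⊕0 = 0
s8 (pos 8,9,10,11,12,13,14,15): 1⊕0⊕1⊕1⊕0⊕0⊕1⊕0 = 0
Syndrome s8…s1 = 0001 → error at position 1.
Flip position 1: 101100010110010 → 001100010110010
Read data bits from positions 3,5,6,7,9,10,11,12,13,14,15: 10000110010

10000110010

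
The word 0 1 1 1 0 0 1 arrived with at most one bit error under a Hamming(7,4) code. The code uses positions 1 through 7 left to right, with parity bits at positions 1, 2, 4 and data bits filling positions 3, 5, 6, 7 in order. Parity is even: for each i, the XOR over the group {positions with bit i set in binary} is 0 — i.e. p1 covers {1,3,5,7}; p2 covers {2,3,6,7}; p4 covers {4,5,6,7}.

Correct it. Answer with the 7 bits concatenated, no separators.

s1 (pos 1,3,5,7): 0⊕1⊕0⊕1 = 0
s2 (pos 2,3,6,7): 1⊕1⊕0⊕1 = 1
s4 (pos 4,5,6,7): 1⊕0⊕0⊕1 = 0
Syndrome s4…s1 = 010 → error at position 2.
Flip position 2: 0111001 → 0011001

0011001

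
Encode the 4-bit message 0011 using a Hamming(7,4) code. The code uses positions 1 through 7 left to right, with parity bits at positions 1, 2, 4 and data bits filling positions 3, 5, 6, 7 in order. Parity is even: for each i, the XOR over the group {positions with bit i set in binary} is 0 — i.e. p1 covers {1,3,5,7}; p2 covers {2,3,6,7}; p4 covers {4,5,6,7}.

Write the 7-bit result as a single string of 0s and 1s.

1000011

Place data at non-parity positions: p1 p2 0 p4 0 1 1
p1 (pos 1,3,5,7): XOR of data positions = 0⊕0⊕1 = 1
p2 (pos 2,3,6,7): XOR of data positions = 0⊕1⊕1 = 0
p4 (pos 4,5,6,7): XOR of data positions = 0⊕1⊕1 = 0
Codeword: 1000011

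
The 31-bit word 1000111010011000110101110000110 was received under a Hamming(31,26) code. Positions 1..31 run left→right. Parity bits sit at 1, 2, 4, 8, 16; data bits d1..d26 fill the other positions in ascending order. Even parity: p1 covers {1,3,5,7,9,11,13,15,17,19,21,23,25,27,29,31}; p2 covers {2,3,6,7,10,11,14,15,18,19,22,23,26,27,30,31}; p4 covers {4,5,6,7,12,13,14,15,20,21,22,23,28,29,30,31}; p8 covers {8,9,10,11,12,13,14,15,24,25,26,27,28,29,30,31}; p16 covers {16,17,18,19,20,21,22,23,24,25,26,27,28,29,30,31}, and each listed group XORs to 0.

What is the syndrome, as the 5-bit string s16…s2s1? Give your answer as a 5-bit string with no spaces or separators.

s1 (pos 1,3,5,7,9,11,13,15,17,19,21,23,25,27,29,31): 1⊕0⊕1⊕1⊕1⊕0⊕1⊕0⊕1⊕0⊕0⊕1⊕0⊕0⊕1⊕0 = 0
s2 (pos 2,3,6,7,10,11,14,15,18,19,22,23,26,27,30,31): 0⊕0⊕1⊕1⊕0⊕0⊕0⊕0⊕1⊕0⊕1⊕1⊕0⊕0⊕1⊕0 = 0
s4 (pos 4,5,6,7,12,13,14,15,20,21,22,23,28,29,30,31): 0⊕1⊕1⊕1⊕1⊕1⊕0⊕0⊕1⊕0⊕1⊕1⊕0⊕1⊕1⊕0 = 0
s8 (pos 8,9,10,11,12,13,14,15,24,25,26,27,28,29,30,31): 0⊕1⊕0⊕0⊕1⊕1⊕0⊕0⊕1⊕0⊕0⊕0⊕0⊕1⊕1⊕0 = 0
s16 (pos 16,17,18,19,20,21,22,23,24,25,26,27,28,29,30,31): 0⊕1⊕1⊕0⊕1⊕0⊕1⊕1⊕1⊕0⊕0⊕0⊕0⊕1⊕1⊕0 = 0
Syndrome s16…s1 = 00000 → no error.

00000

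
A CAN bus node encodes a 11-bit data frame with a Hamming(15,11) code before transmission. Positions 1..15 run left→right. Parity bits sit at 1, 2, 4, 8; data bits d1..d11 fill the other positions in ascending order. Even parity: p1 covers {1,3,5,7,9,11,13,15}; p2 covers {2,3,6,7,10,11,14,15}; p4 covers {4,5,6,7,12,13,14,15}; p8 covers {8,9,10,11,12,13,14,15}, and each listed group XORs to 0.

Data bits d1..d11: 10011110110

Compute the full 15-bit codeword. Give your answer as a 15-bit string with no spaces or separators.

111100111110110

Place data at non-parity positions: p1 p2 1 p4 0 0 1 p8 1 1 1 0 1 1 0
p1 (pos 1,3,5,7,9,11,13,15): XOR of data positions = 1⊕0⊕1⊕1⊕1⊕1⊕0 = 1
p2 (pos 2,3,6,7,10,11,14,15): XOR of data positions = 1⊕0⊕1⊕1⊕1⊕1⊕0 = 1
p4 (pos 4,5,6,7,12,13,14,15): XOR of data positions = 0⊕0⊕1⊕0⊕1⊕1⊕0 = 1
p8 (pos 8,9,10,11,12,13,14,15): XOR of data positions = 1⊕1⊕1⊕0⊕1⊕1⊕0 = 1
Codeword: 111100111110110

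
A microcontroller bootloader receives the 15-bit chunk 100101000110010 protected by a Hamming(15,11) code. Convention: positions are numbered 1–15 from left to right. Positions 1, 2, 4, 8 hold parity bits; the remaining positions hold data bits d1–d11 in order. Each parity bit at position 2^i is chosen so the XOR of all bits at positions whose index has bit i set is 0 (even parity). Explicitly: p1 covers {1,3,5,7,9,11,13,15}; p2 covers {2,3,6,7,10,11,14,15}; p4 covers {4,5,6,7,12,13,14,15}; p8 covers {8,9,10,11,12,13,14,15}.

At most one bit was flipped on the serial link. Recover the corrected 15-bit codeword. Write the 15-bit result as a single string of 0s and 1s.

100101000111010

s1 (pos 1,3,5,7,9,11,13,15): 1⊕0⊕0⊕0⊕0⊕1⊕0⊕0 = 0
s2 (pos 2,3,6,7,10,11,14,15): 0⊕0⊕1⊕0⊕1⊕1⊕1⊕0 = 0
s4 (pos 4,5,6,7,12,13,14,15): 1⊕0⊕1⊕0⊕0⊕0⊕1⊕0 = 1
s8 (pos 8,9,10,11,12,13,14,15): 0⊕0⊕1⊕1⊕0⊕0⊕1⊕0 = 1
Syndrome s8…s1 = 1100 → error at position 12.
Flip position 12: 100101000110010 → 100101000111010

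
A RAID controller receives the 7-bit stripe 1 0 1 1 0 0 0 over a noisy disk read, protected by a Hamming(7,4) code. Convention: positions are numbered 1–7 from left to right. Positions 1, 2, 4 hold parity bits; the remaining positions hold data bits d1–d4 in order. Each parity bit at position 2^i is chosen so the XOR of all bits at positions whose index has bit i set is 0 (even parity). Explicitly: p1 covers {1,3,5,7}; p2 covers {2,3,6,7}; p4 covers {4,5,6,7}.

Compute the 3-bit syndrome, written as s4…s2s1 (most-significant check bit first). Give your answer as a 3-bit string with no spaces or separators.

110

s1 (pos 1,3,5,7): 1⊕1⊕0⊕0 = 0
s2 (pos 2,3,6,7): 0⊕1⊕0⊕0 = 1
s4 (pos 4,5,6,7): 1⊕0⊕0⊕0 = 1
Syndrome s4…s1 = 110 → error at position 6.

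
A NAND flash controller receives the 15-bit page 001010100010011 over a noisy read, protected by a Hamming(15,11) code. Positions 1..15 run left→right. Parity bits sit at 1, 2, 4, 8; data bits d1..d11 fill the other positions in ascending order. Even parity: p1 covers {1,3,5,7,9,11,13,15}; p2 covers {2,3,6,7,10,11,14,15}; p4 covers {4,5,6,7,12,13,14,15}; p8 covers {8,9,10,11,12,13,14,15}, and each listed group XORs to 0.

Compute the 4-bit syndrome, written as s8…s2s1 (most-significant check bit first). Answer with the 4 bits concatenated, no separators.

1011

s1 (pos 1,3,5,7,9,11,13,15): 0⊕1⊕1⊕1⊕0⊕1⊕0⊕1 = 1
s2 (pos 2,3,6,7,10,11,14,15): 0⊕1⊕0⊕1⊕0⊕1⊕1⊕1 = 1
s4 (pos 4,5,6,7,12,13,14,15): 0⊕1⊕0⊕1⊕0⊕0⊕1⊕1 = 0
s8 (pos 8,9,10,11,12,13,14,15): 0⊕0⊕0⊕1⊕0⊕0⊕1⊕1 = 1
Syndrome s8…s1 = 1011 → error at position 11.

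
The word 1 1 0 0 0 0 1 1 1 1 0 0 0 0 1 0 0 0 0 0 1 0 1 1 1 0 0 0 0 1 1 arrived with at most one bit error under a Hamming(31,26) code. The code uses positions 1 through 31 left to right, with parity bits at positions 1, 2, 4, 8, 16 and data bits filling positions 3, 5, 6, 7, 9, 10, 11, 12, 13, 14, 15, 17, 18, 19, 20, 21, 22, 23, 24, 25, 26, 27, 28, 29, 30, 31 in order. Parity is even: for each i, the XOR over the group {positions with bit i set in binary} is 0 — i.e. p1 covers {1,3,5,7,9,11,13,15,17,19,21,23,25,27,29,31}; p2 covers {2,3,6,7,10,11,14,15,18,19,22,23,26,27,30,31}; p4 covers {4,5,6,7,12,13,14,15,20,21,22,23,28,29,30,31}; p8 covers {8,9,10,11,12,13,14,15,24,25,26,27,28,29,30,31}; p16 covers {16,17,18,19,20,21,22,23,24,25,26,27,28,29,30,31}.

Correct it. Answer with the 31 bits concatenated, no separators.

s1 (pos 1,3,5,7,9,11,13,15,17,19,21,23,25,27,29,31): 1⊕0⊕0⊕1⊕1⊕0⊕0⊕1⊕0⊕0⊕1⊕1⊕1⊕0⊕0⊕1 = 0
s2 (pos 2,3,6,7,10,11,14,15,18,19,22,23,26,27,30,31): 1⊕0⊕0⊕1⊕1⊕0⊕0⊕1⊕0⊕0⊕0⊕1⊕0⊕0⊕1⊕1 = 1
s4 (pos 4,5,6,7,12,13,14,15,20,21,22,23,28,29,30,31): 0⊕0⊕0⊕1⊕0⊕0⊕0⊕1⊕0⊕1⊕0⊕1⊕0⊕0⊕1⊕1 = 0
s8 (pos 8,9,10,11,12,13,14,15,24,25,26,27,28,29,30,31): 1⊕1⊕1⊕0⊕0⊕0⊕0⊕1⊕1⊕1⊕0⊕0⊕0⊕0⊕1⊕1 = 0
s16 (pos 16,17,18,19,20,21,22,23,24,25,26,27,28,29,30,31): 0⊕0⊕0⊕0⊕0⊕1⊕0⊕1⊕1⊕1⊕0⊕0⊕0⊕0⊕1⊕1 = 0
Syndrome s16…s1 = 00010 → error at position 2.
Flip position 2: 1100001111000010000010111000011 → 1000001111000010000010111000011

1000001111000010000010111000011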